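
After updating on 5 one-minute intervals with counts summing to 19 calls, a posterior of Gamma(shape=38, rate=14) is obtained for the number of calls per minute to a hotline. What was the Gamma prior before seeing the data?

Gamma(shape=19, rate=9)

Gamma–Poisson conjugacy: posterior shape = α + Σxᵢ, posterior rate = β + n.
So α = 38 − 19 = 19 and β = 14 − 5 = 9.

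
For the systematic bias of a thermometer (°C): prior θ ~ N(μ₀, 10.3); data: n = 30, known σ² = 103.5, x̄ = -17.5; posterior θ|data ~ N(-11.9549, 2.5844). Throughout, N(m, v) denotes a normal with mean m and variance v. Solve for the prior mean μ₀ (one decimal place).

With known observation variance, the Normal–Normal posterior has precision τ_n = τ₀ + n/σ² and mean μ_n = (τ₀μ₀ + (n/σ²)x̄)/τ_n.
Here τ₀ = 1/10.3 = 0.097087 and τ_data = 30/103.5 = 0.289855, so τ_n = 0.386942.
Rearranging for μ₀: μ₀ = (μ_n·τ_n − τ_data·x̄)/τ₀ = (-11.9549·0.386942 − 0.289855·-17.5) / 0.097087 = 0.446610/0.097087 ≈ 4.6.

μ₀ = 4.6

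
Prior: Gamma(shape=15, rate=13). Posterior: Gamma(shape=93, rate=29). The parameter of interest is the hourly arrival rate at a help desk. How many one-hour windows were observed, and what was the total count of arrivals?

A Gamma(α, β) prior (rate parametrization) on a Poisson rate with n observations summing to S gives posterior Gamma(α+S, β+n).
Matching: Σxᵢ = 93 − 15 = 78 and n = 29 − 13 = 16.

n = 16 one-hour windows with total 78 arrivals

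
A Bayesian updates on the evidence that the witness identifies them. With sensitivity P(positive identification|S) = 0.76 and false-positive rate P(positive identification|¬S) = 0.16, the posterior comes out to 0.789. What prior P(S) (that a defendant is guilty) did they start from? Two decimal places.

P(S) = 0.44

In odds form, posterior odds = prior odds × likelihood ratio, so prior odds = posterior odds ÷ LR.
Posterior odds = 0.789/(1−0.789) = 3.7393. LR = 0.76/0.16 = 4.7500.
Prior odds = 3.7393/4.7500 = 0.7872, so P(S) = 0.7872/(1+0.7872) ≈ 0.44.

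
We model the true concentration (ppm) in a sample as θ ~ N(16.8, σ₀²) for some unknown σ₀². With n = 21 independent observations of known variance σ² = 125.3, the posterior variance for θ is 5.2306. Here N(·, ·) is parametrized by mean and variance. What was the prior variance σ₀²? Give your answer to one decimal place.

σ₀² = 42.4

Posterior precision equals prior precision plus data precision: 1/σ_n² = 1/σ₀² + n/σ².
So 1/σ₀² = 1/5.2306 − 21/125.3 = 0.191183 − 0.167598 = 0.023585.
Hence σ₀² = 1/0.023585 ≈ 42.4.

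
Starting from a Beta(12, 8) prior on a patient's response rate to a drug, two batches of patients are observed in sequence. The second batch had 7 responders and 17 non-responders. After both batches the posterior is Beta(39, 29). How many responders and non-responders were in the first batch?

20 responders and 4 non-responders

Because Beta–binomial updating is additive in the counts, the combined data contributed (α_post−α_prior, β_post−β_prior) successes and failures.
Total across both batches: 39−12=27 responders, 29−8=21 non-responders.
Subtract the second batch: 27−7=20 responders and 21−17=4 non-responders.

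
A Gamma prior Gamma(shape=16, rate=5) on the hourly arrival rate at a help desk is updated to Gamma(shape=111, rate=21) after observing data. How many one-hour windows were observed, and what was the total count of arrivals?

n = 16 one-hour windows with total 95 arrivals

A Gamma(α, β) prior (rate parametrization) on a Poisson rate with n observations summing to S gives posterior Gamma(α+S, β+n).
Matching: Σxᵢ = 111 − 16 = 95 and n = 21 − 5 = 16.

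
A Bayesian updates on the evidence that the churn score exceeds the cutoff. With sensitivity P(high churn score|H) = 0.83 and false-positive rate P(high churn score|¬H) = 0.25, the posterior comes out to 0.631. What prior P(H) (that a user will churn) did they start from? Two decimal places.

P(H) = 0.34

In odds form, posterior odds = prior odds × likelihood ratio, so prior odds = posterior odds ÷ LR.
Posterior odds = 0.631/(1−0.631) = 1.7100. LR = 0.83/0.25 = 3.3200.
Prior odds = 1.7100/3.3200 = 0.5151, so P(H) = 0.5151/(1+0.5151) ≈ 0.34.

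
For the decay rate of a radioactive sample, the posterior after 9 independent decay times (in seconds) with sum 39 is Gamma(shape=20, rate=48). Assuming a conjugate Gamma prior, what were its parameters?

For an exponential likelihood with a Gamma(α, β) prior on the rate, n observations with total T give posterior Gamma(α+n, β+T).
So α = 20 − 9 = 11 and β = 48 − 39 = 9.

Gamma(shape=11, rate=9)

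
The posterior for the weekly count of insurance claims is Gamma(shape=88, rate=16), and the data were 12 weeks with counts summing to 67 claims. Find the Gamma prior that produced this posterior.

Gamma(shape=21, rate=4)

A Gamma(α, β) prior (rate parametrization) on a Poisson rate with n observations summing to S gives posterior Gamma(α+S, β+n).
So α = 88 − 67 = 21 and β = 16 − 12 = 4.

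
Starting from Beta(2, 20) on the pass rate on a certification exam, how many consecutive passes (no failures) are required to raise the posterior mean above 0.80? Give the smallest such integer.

k = 79

After k passes and 0 failures the posterior is Beta(2+k, 20), with mean (2+k)/(2+20+k).
Set (2+k)/(22+k) > 0.80 and solve: k > (0.80·22 − 2)/(1 − 0.80) = 78.000.
The smallest integer exceeding 78.000 is 79.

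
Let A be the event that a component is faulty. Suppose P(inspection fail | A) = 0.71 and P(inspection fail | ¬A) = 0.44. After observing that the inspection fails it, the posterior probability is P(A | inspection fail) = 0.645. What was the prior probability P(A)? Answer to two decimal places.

P(A) = 0.53

Bayes' rule in odds form gives O(A|E) = O(A)·[P(E|A)/P(E|¬A)], hence O(A) = O(A|E)/LR.
Posterior odds = 0.645/(1−0.645) = 1.8169. LR = 0.71/0.44 = 1.6136.
Prior odds = 1.8169/1.6136 = 1.1260, so P(A) = 1.1260/(1+1.1260) ≈ 0.53.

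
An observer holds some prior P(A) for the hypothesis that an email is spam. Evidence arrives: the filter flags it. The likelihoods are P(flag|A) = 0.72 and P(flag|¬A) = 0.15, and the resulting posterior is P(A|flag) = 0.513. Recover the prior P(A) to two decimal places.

Bayes' rule in odds form gives O(A|E) = O(A)·[P(E|A)/P(E|¬A)], hence O(A) = O(A|E)/LR.
Posterior odds = 0.513/(1−0.513) = 1.0534. LR = 0.72/0.15 = 4.8000.
Prior odds = 1.0534/4.8000 = 0.2195, so P(A) = 0.2195/(1+0.2195) ≈ 0.18.

P(A) = 0.18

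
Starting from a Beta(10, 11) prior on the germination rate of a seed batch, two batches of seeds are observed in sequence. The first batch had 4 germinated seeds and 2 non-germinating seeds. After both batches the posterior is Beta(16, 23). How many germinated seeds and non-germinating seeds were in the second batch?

Because Beta–binomial updating is additive in the counts, the combined data contributed (α_post−α_prior, β_post−β_prior) successes and failures.
Total across both batches: 16−10=6 germinated seeds, 23−11=12 non-germinating seeds.
Subtract the first batch: 6−4=2 germinated seeds and 12−2=10 non-germinating seeds.

2 germinated seeds and 10 non-germinating seeds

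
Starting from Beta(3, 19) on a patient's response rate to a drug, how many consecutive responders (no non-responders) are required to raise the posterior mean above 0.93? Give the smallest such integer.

k = 250

After k responders and 0 non-responders the posterior is Beta(3+k, 19), with mean (3+k)/(3+19+k).
Set (3+k)/(22+k) > 0.93 and solve: k > (0.93·22 − 3)/(1 − 0.93) = 249.429.
The smallest integer exceeding 249.429 is 250, and checking k=250: (253)/(272) = 0.9301 > 0.93.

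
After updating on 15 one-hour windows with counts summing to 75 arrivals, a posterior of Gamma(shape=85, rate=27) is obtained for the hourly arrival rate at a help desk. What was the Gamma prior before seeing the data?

A Gamma(α, β) prior (rate parametrization) on a Poisson rate with n observations summing to S gives posterior Gamma(α+S, β+n).
So α = 85 − 75 = 10 and β = 27 − 15 = 12.

Gamma(shape=10, rate=12)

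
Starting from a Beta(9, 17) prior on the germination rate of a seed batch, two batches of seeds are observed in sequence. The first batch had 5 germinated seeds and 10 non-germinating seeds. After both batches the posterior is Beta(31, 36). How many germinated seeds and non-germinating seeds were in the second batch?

17 germinated seeds and 9 non-germinating seeds

Sequential conjugate updates are equivalent to a single update on the pooled data, so total successes = posterior α − prior α and total failures = posterior β − prior β.
Total across both batches: 31−9=22 germinated seeds, 36−17=19 non-germinating seeds.
Subtract the first batch: 22−5=17 germinated seeds and 19−10=9 non-germinating seeds.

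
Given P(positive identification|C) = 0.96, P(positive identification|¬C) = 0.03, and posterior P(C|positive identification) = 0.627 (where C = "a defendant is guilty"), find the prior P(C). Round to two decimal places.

P(C) = 0.05

Bayes' rule in odds form gives O(C|E) = O(C)·[P(E|C)/P(E|¬C)], hence O(C) = O(C|E)/LR.
Posterior odds = 0.627/(1−0.627) = 1.6810. LR = 0.96/0.03 = 32.0000.
Prior odds = 1.6810/32.0000 = 0.0525, so P(C) = 0.0525/(1+0.0525) ≈ 0.05.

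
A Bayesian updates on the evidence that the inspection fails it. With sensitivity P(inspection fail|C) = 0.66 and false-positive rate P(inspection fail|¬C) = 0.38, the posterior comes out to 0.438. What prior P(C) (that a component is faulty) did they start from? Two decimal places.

In odds form, posterior odds = prior odds × likelihood ratio, so prior odds = posterior odds ÷ LR.
Posterior odds = 0.438/(1−0.438) = 0.7794. LR = 0.66/0.38 = 1.7368.
Prior odds = 0.7794/1.7368 = 0.4488, so P(C) = 0.4488/(1+0.4488) ≈ 0.31.

P(C) = 0.31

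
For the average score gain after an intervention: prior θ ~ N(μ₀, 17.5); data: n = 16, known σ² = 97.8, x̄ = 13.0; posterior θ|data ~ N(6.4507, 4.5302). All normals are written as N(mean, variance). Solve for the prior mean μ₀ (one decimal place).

μ₀ = -12.3

The posterior mean is a precision-weighted average: μ_n = (τ₀μ₀ + τ_data·x̄)/(τ₀+τ_data), with τ₀=1/σ₀² and τ_data=n/σ².
Here τ₀ = 1/17.5 = 0.057143 and τ_data = 16/97.8 = 0.163599, so τ_n = 0.220742.
Rearranging for μ₀: μ₀ = (μ_n·τ_n − τ_data·x̄)/τ₀ = (6.4507·0.220742 − 0.163599·13.0) / 0.057143 = -0.702847/0.057143 ≈ -12.3.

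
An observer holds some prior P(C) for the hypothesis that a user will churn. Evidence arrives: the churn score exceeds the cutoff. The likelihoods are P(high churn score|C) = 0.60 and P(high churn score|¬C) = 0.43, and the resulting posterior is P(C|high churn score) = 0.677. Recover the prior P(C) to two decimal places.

P(C) = 0.60

Bayes' rule in odds form gives O(C|E) = O(C)·[P(E|C)/P(E|¬C)], hence O(C) = O(C|E)/LR.
Posterior odds = 0.677/(1−0.677) = 2.0960. LR = 0.60/0.43 = 1.3953.
Prior odds = 2.0960/1.3953 = 1.5022, so P(C) = 1.5022/(1+1.5022) ≈ 0.60.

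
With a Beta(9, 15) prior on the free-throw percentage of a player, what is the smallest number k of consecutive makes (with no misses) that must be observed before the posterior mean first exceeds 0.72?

k = 30

After k makes and 0 misses the posterior is Beta(9+k, 15), with mean (9+k)/(9+15+k).
Set (9+k)/(24+k) > 0.72 and solve: k > (0.72·24 − 9)/(1 − 0.72) = 29.571.
The smallest integer exceeding 29.571 is 30, and checking k=30: (39)/(54) = 0.7222 > 0.72.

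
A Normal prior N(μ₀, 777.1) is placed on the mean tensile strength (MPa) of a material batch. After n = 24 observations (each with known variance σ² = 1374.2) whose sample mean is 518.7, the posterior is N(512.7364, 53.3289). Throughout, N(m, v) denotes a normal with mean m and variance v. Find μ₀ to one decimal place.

With known observation variance, the Normal–Normal posterior has precision τ_n = τ₀ + n/σ² and mean μ_n = (τ₀μ₀ + (n/σ²)x̄)/τ_n.
Here τ₀ = 1/777.1 = 0.001287 and τ_data = 24/1374.2 = 0.017465, so τ_n = 0.018752.
Rearranging for μ₀: μ₀ = (μ_n·τ_n − τ_data·x̄)/τ₀ = (512.7364·0.018752 − 0.017465·518.7) / 0.001287 = 0.555737/0.001287 ≈ 431.8.

μ₀ = 431.8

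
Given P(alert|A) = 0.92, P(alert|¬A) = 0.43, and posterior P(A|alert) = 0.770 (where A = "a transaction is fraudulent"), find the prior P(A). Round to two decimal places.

P(A) = 0.61

Bayes' rule in odds form gives O(A|E) = O(A)·[P(E|A)/P(E|¬A)], hence O(A) = O(A|E)/LR.
Posterior odds = 0.770/(1−0.770) = 3.3478. LR = 0.92/0.43 = 2.1395.
Prior odds = 3.3478/2.1395 = 1.5648, so P(A) = 1.5648/(1+1.5648) ≈ 0.61.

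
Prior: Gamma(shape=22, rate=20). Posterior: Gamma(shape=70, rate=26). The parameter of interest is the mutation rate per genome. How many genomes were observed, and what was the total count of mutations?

A Gamma(α, β) prior (rate parametrization) on a Poisson rate with n observations summing to S gives posterior Gamma(α+S, β+n).
Matching: Σxᵢ = 70 − 22 = 48 and n = 26 − 20 = 6.

n = 6 genomes with total 48 mutations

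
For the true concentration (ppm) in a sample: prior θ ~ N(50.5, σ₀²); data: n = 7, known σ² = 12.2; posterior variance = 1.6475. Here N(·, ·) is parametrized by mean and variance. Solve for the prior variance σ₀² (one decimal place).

For the Normal–Normal model with known σ², precisions add: τ_n = τ₀ + n/σ².
So 1/σ₀² = 1/1.6475 − 7/12.2 = 0.606980 − 0.573770 = 0.033210.
Hence σ₀² = 1/0.033210 ≈ 30.1.

σ₀² = 30.1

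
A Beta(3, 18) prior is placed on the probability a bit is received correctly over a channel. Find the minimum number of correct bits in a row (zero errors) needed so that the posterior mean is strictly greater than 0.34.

After k correct bits and 0 errors the posterior is Beta(3+k, 18), with mean (3+k)/(3+18+k).
Set (3+k)/(21+k) > 0.34 and solve: k > (0.34·21 − 3)/(1 − 0.34) = 6.273.
The smallest integer exceeding 6.273 is 7.

k = 7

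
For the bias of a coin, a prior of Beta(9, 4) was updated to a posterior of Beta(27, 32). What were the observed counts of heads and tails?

A Beta(α, β) prior with s successes and f failures in binomial data gives a Beta(α+s, β+f) posterior.
Match parameters: s=27−9=18, f=32−4=28.

18 heads and 28 tails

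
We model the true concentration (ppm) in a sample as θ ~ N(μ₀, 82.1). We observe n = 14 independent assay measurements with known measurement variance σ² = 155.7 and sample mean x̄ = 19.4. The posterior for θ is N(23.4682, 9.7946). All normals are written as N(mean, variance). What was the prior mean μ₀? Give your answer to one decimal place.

The posterior mean is a precision-weighted average: μ_n = (τ₀μ₀ + τ_data·x̄)/(τ₀+τ_data), with τ₀=1/σ₀² and τ_data=n/σ².
Here τ₀ = 1/82.1 = 0.012180 and τ_data = 14/155.7 = 0.089917, so τ_n = 0.102097.
Rearranging for μ₀: μ₀ = (μ_n·τ_n − τ_data·x̄)/τ₀ = (23.4682·0.102097 − 0.089917·19.4) / 0.012180 = 0.651643/0.012180 ≈ 53.5.

μ₀ = 53.5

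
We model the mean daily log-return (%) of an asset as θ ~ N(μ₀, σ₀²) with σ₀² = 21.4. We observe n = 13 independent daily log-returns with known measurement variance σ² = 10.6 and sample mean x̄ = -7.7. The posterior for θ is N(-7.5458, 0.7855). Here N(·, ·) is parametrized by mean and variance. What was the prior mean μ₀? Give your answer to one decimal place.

μ₀ = -3.5

With known observation variance, the Normal–Normal posterior has precision τ_n = τ₀ + n/σ² and mean μ_n = (τ₀μ₀ + (n/σ²)x̄)/τ_n.
Here τ₀ = 1/21.4 = 0.046729 and τ_data = 13/10.6 = 1.226415, so τ_n = 1.273144.
Rearranging for μ₀: μ₀ = (μ_n·τ_n − τ_data·x̄)/τ₀ = (-7.5458·1.273144 − 1.226415·-7.7) / 0.046729 = -0.163494/0.046729 ≈ -3.5.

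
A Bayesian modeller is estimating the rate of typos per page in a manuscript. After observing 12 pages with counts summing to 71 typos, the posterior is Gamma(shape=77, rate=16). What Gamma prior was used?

A Gamma(α, β) prior (rate parametrization) on a Poisson rate with n observations summing to S gives posterior Gamma(α+S, β+n).
So α = 77 − 71 = 6 and β = 16 − 12 = 4.

Gamma(shape=6, rate=4)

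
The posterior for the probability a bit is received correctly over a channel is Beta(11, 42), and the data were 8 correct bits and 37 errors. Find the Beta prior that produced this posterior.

Beta(3, 5)

Beta is conjugate to the binomial likelihood: posterior = Beta(a+s, b+f).
So a = 11 − 8 = 3 and b = 42 − 37 = 5.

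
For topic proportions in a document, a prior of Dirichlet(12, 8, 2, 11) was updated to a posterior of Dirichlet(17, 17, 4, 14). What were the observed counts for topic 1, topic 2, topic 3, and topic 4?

counts (5, 9, 2, 3)

For a Dirichlet(α) prior with multinomial counts c, the posterior is Dirichlet(α + c) componentwise.
Counts are posterior − prior componentwise: 17−12=5, 17−8=9, 4−2=2, 14−11=3.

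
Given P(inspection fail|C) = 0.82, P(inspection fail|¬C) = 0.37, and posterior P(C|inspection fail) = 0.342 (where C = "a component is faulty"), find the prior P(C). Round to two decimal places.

P(C) = 0.19

Bayes' rule in odds form gives O(C|E) = O(C)·[P(E|C)/P(E|¬C)], hence O(C) = O(C|E)/LR.
Posterior odds = 0.342/(1−0.342) = 0.5198. LR = 0.82/0.37 = 2.2162.
Prior odds = 0.5198/2.2162 = 0.2345, so P(C) = 0.2345/(1+0.2345) ≈ 0.19.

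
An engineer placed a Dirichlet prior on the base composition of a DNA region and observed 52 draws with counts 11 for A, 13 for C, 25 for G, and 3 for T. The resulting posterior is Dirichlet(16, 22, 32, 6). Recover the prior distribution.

For a Dirichlet(α) prior with multinomial counts c, the posterior is Dirichlet(α + c) componentwise.
Subtract each count from the matching posterior parameter: 16−11=5, 22−13=9, 32−25=7, 6−3=3.

Dirichlet(5, 9, 7, 3)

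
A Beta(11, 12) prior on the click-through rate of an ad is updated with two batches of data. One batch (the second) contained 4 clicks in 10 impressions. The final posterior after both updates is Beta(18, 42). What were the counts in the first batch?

Sequential conjugate updates are equivalent to a single update on the pooled data, so total successes = posterior α − prior α and total failures = posterior β − prior β.
Total across both batches: 18−11=7 clicks, 42−12=30 non-clicks.
Subtract the second batch: 7−4=3 clicks and 30−6=24 non-clicks.

3 clicks and 24 non-clicks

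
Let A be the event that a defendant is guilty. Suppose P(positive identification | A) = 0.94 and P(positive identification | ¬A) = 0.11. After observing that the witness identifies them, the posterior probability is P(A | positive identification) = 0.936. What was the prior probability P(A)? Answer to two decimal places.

P(A) = 0.63

In odds form, posterior odds = prior odds × likelihood ratio, so prior odds = posterior odds ÷ LR.
Posterior odds = 0.936/(1−0.936) = 14.6250. LR = 0.94/0.11 = 8.5455.
Prior odds = 14.6250/8.5455 = 1.7114, so P(A) = 1.7114/(1+1.7114) ≈ 0.63.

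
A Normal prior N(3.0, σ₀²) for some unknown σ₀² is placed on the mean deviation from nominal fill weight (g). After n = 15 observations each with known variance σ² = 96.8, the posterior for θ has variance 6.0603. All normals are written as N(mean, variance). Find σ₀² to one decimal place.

σ₀² = 99.5

Posterior precision equals prior precision plus data precision: 1/σ_n² = 1/σ₀² + n/σ².
So 1/σ₀² = 1/6.0603 − 15/96.8 = 0.165008 − 0.154959 = 0.010049.
Hence σ₀² = 1/0.010049 ≈ 99.5.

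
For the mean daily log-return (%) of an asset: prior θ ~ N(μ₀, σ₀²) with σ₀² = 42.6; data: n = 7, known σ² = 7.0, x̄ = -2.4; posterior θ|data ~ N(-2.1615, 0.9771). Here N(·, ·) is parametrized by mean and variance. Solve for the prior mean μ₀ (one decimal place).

μ₀ = 8.0

The posterior mean is a precision-weighted average: μ_n = (τ₀μ₀ + τ_data·x̄)/(τ₀+τ_data), with τ₀=1/σ₀² and τ_data=n/σ².
Here τ₀ = 1/42.6 = 0.023474 and τ_data = 7/7.0 = 1.000000, so τ_n = 1.023474.
Rearranging for μ₀: μ₀ = (μ_n·τ_n − τ_data·x̄)/τ₀ = (-2.1615·1.023474 − 1.000000·-2.4) / 0.023474 = 0.187761/0.023474 ≈ 8.0.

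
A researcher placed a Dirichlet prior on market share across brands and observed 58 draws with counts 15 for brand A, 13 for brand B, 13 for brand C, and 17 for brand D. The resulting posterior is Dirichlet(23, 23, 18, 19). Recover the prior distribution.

Dirichlet(8, 10, 5, 2)

For a Dirichlet(α) prior with multinomial counts c, the posterior is Dirichlet(α + c) componentwise.
Subtract each count from the matching posterior parameter: 23−15=8, 23−13=10, 18−13=5, 19−17=2.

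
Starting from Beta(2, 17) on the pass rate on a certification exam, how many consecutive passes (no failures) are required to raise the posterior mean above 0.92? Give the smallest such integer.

k = 194

After k passes and 0 failures the posterior is Beta(2+k, 17), with mean (2+k)/(2+17+k).
Set (2+k)/(19+k) > 0.92 and solve: k > (0.92·19 − 2)/(1 − 0.92) = 193.500.
The smallest integer exceeding 193.500 is 194.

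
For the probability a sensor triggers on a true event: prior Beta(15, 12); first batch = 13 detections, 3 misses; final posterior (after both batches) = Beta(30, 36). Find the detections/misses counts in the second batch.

Sequential conjugate updates are equivalent to a single update on the pooled data, so total successes = posterior α − prior α and total failures = posterior β − prior β.
Total across both batches: 30−15=15 detections, 36−12=24 misses.
Subtract the first batch: 15−13=2 detections and 24−3=21 misses.

2 detections and 21 misses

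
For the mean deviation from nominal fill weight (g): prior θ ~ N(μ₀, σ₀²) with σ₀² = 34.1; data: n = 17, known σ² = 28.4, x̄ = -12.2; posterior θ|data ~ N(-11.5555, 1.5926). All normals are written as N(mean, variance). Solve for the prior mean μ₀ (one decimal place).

The posterior mean is a precision-weighted average: μ_n = (τ₀μ₀ + τ_data·x̄)/(τ₀+τ_data), with τ₀=1/σ₀² and τ_data=n/σ².
Here τ₀ = 1/34.1 = 0.029326 and τ_data = 17/28.4 = 0.598592, so τ_n = 0.627918.
Rearranging for μ₀: μ₀ = (μ_n·τ_n − τ_data·x̄)/τ₀ = (-11.5555·0.627918 − 0.598592·-12.2) / 0.029326 = 0.046916/0.029326 ≈ 1.6.

μ₀ = 1.6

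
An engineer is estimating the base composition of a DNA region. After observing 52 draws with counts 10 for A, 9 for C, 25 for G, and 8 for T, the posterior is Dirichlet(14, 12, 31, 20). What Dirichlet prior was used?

For a Dirichlet(α) prior with multinomial counts c, the posterior is Dirichlet(α + c) componentwise.
Subtract each count from the matching posterior parameter: 14−10=4, 12−9=3, 31−25=6, 20−8=12.

Dirichlet(4, 3, 6, 12)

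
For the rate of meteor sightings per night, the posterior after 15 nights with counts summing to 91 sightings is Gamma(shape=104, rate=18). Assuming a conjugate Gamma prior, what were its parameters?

Gamma(shape=13, rate=3)

A Gamma(α, β) prior (rate parametrization) on a Poisson rate with n observations summing to S gives posterior Gamma(α+S, β+n).
So α = 104 − 91 = 13 and β = 18 − 15 = 3.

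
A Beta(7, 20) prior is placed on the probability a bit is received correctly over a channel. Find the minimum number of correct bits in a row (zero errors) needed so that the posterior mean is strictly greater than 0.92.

k = 224

After k correct bits and 0 errors the posterior is Beta(7+k, 20), with mean (7+k)/(7+20+k).
Set (7+k)/(27+k) > 0.92 and solve: k > (0.92·27 − 7)/(1 − 0.92) = 223.000.
The smallest integer exceeding 223.000 is 224.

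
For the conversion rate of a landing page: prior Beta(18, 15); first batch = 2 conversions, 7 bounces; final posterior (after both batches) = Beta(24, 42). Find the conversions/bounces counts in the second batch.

Because Beta–binomial updating is additive in the counts, the combined data contributed (α_post−α_prior, β_post−β_prior) successes and failures.
Total across both batches: 24−18=6 conversions, 42−15=27 bounces.
Subtract the first batch: 6−2=4 conversions and 27−7=20 bounces.

4 conversions and 20 bounces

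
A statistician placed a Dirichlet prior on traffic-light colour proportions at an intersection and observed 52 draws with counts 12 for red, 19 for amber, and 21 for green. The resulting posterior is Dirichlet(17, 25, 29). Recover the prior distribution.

For a Dirichlet(α) prior with multinomial counts c, the posterior is Dirichlet(α + c) componentwise.
Subtract each count from the matching posterior parameter: 17−12=5, 25−19=6, 29−21=8.

Dirichlet(5, 6, 8)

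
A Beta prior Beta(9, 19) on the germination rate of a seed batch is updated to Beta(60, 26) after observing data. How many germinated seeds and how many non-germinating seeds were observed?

51 germinated seeds and 7 non-germinating seeds

Under Beta–binomial conjugacy the posterior parameters are (α+s, β+f).
Match parameters: s=60−9=51, f=26−19=7.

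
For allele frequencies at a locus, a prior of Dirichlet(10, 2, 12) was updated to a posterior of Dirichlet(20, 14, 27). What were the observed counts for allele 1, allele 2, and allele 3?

For a Dirichlet(α) prior with multinomial counts c, the posterior is Dirichlet(α + c) componentwise.
Counts are posterior − prior componentwise: 20−10=10, 14−2=12, 27−12=15.

counts (10, 12, 15)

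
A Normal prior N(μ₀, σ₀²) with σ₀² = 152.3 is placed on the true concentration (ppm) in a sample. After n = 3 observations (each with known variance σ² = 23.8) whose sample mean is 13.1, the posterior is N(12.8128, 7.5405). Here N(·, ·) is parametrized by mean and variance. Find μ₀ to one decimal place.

μ₀ = 7.3

The posterior mean is a precision-weighted average: μ_n = (τ₀μ₀ + τ_data·x̄)/(τ₀+τ_data), with τ₀=1/σ₀² and τ_data=n/σ².
Here τ₀ = 1/152.3 = 0.006566 and τ_data = 3/23.8 = 0.126050, so τ_n = 0.132616.
Rearranging for μ₀: μ₀ = (μ_n·τ_n − τ_data·x̄)/τ₀ = (12.8128·0.132616 − 0.126050·13.1) / 0.006566 = 0.047927/0.006566 ≈ 7.3.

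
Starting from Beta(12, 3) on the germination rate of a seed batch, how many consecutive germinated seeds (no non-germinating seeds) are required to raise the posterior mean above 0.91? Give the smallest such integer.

k = 19

After k germinated seeds and 0 non-germinating seeds the posterior is Beta(12+k, 3), with mean (12+k)/(12+3+k).
Set (12+k)/(15+k) > 0.91 and solve: k > (0.91·15 − 12)/(1 − 0.91) = 18.333.
The smallest integer exceeding 18.333 is 19.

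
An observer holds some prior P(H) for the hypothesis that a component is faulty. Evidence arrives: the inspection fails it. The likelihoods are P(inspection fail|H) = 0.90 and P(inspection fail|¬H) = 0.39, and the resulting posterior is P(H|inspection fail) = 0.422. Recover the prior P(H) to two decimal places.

P(H) = 0.24

In odds form, posterior odds = prior odds × likelihood ratio, so prior odds = posterior odds ÷ LR.
Posterior odds = 0.422/(1−0.422) = 0.7301. LR = 0.90/0.39 = 2.3077.
Prior odds = 0.7301/2.3077 = 0.3164, so P(H) = 0.3164/(1+0.3164) ≈ 0.24.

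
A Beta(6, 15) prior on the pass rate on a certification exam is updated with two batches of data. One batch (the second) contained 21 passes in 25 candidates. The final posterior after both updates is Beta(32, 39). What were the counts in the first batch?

Because Beta–binomial updating is additive in the counts, the combined data contributed (α_post−α_prior, β_post−β_prior) successes and failures.
Total across both batches: 32−6=26 passes, 39−15=24 failures.
Subtract the second batch: 26−21=5 passes and 24−4=20 failures.

5 passes and 20 failures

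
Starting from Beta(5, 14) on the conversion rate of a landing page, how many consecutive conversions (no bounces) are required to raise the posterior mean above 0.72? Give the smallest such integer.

After k conversions and 0 bounces the posterior is Beta(5+k, 14), with mean (5+k)/(5+14+k).
Set (5+k)/(19+k) > 0.72 and solve: k > (0.72·19 − 5)/(1 − 0.72) = 31.000.
The smallest integer exceeding 31.000 is 32.

k = 32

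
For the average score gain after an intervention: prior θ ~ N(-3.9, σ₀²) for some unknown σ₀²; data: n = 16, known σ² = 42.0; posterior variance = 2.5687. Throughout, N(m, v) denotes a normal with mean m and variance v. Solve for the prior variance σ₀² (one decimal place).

Posterior precision equals prior precision plus data precision: 1/σ_n² = 1/σ₀² + n/σ².
So 1/σ₀² = 1/2.5687 − 16/42.0 = 0.389302 − 0.380952 = 0.008350.
Hence σ₀² = 1/0.008350 ≈ 119.8.

σ₀² = 119.8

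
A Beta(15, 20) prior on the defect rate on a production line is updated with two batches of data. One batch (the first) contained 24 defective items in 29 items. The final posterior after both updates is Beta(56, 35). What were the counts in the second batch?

Sequential conjugate updates are equivalent to a single update on the pooled data, so total successes = posterior α − prior α and total failures = posterior β − prior β.
Total across both batches: 56−15=41 defective items, 35−20=15 good items.
Subtract the first batch: 41−24=17 defective items and 15−5=10 good items.

17 defective items and 10 good items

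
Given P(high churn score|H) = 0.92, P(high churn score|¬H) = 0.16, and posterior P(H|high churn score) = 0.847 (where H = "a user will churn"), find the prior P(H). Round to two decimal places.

P(H) = 0.49

Bayes' rule in odds form gives O(H|E) = O(H)·[P(E|H)/P(E|¬H)], hence O(H) = O(H|E)/LR.
Posterior odds = 0.847/(1−0.847) = 5.5359. LR = 0.92/0.16 = 5.7500.
Prior odds = 5.5359/5.7500 = 0.9628, so P(H) = 0.9628/(1+0.9628) ≈ 0.49.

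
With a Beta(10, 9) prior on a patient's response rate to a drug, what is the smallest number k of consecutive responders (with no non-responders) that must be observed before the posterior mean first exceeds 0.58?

k = 3

After k responders and 0 non-responders the posterior is Beta(10+k, 9), with mean (10+k)/(10+9+k).
Set (10+k)/(19+k) > 0.58 and solve: k > (0.58·19 − 10)/(1 − 0.58) = 2.429.
The smallest integer exceeding 2.429 is 3.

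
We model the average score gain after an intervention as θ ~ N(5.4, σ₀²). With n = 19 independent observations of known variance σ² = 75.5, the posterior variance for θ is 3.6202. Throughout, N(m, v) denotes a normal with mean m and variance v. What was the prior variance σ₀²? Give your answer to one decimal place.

σ₀² = 40.7

Posterior precision equals prior precision plus data precision: 1/σ_n² = 1/σ₀² + n/σ².
So 1/σ₀² = 1/3.6202 − 19/75.5 = 0.276228 − 0.251656 = 0.024572.
Hence σ₀² = 1/0.024572 ≈ 40.7.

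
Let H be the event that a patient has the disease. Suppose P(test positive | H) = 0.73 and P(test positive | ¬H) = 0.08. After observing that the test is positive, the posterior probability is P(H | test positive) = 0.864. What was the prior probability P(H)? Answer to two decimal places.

P(H) = 0.41

In odds form, posterior odds = prior odds × likelihood ratio, so prior odds = posterior odds ÷ LR.
Posterior odds = 0.864/(1−0.864) = 6.3529. LR = 0.73/0.08 = 9.1250.
Prior odds = 6.3529/9.1250 = 0.6962, so P(H) = 0.6962/(1+0.6962) ≈ 0.41.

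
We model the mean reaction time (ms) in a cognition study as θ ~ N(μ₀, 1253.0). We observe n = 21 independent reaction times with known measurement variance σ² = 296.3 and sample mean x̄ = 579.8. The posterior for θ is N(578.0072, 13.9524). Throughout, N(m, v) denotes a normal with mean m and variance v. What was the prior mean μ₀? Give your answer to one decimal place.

μ₀ = 418.8

With known observation variance, the Normal–Normal posterior has precision τ_n = τ₀ + n/σ² and mean μ_n = (τ₀μ₀ + (n/σ²)x̄)/τ_n.
Here τ₀ = 1/1253.0 = 0.000798 and τ_data = 21/296.3 = 0.070874, so τ_n = 0.071672.
Rearranging for μ₀: μ₀ = (μ_n·τ_n − τ_data·x̄)/τ₀ = (578.0072·0.071672 − 0.070874·579.8) / 0.000798 = 0.334187/0.000798 ≈ 418.8.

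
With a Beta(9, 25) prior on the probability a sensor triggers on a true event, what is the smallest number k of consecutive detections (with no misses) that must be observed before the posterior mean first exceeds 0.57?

After k detections and 0 misses the posterior is Beta(9+k, 25), with mean (9+k)/(9+25+k).
Set (9+k)/(34+k) > 0.57 and solve: k > (0.57·34 − 9)/(1 − 0.57) = 24.140.
The smallest integer exceeding 24.140 is 25, and checking k=25: (34)/(59) = 0.5763 > 0.57.

k = 25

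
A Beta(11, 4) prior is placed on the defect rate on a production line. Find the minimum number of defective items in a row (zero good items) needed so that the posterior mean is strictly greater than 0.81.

After k defective items and 0 good items the posterior is Beta(11+k, 4), with mean (11+k)/(11+4+k).
Set (11+k)/(15+k) > 0.81 and solve: k > (0.81·15 − 11)/(1 − 0.81) = 6.053.
The smallest integer exceeding 6.053 is 7.

k = 7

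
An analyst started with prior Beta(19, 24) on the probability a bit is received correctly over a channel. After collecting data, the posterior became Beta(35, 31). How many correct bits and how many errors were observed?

16 correct bits and 7 errors

Beta is conjugate to the binomial likelihood: posterior = Beta(α+s, β+f).
Match parameters: s=35−19=16, f=31−24=7.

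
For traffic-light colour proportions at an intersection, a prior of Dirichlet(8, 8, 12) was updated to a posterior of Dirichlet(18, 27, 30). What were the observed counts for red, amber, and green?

For a Dirichlet(α) prior with multinomial counts c, the posterior is Dirichlet(α + c) componentwise.
Counts are posterior − prior componentwise: 18−8=10, 27−8=19, 30−12=18.

counts (10, 19, 18)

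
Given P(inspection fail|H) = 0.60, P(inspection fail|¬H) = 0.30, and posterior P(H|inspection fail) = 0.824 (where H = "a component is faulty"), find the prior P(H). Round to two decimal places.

P(H) = 0.70

In odds form, posterior odds = prior odds × likelihood ratio, so prior odds = posterior odds ÷ LR.
Posterior odds = 0.824/(1−0.824) = 4.6818. LR = 0.60/0.30 = 2.0000.
Prior odds = 4.6818/2.0000 = 2.3409, so P(H) = 2.3409/(1+2.3409) ≈ 0.70.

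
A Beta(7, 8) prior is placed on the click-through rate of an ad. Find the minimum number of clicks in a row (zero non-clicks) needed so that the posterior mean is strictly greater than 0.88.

After k clicks and 0 non-clicks the posterior is Beta(7+k, 8), with mean (7+k)/(7+8+k).
Set (7+k)/(15+k) > 0.88 and solve: k > (0.88·15 − 7)/(1 − 0.88) = 51.667.
The smallest integer exceeding 51.667 is 52, and checking k=52: (59)/(67) = 0.8806 > 0.88.

k = 52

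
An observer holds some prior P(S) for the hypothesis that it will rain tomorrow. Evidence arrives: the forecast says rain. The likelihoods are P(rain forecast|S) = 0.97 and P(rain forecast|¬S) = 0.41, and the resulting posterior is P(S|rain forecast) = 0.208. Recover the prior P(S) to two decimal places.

In odds form, posterior odds = prior odds × likelihood ratio, so prior odds = posterior odds ÷ LR.
Posterior odds = 0.208/(1−0.208) = 0.2626. LR = 0.97/0.41 = 2.3659.
Prior odds = 0.2626/2.3659 = 0.1110, so P(S) = 0.1110/(1+0.1110) ≈ 0.10.

P(S) = 0.10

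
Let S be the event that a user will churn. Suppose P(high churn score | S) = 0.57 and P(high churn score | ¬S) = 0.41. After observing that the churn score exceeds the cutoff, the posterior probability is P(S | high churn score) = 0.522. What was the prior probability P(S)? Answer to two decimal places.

P(S) = 0.44

In odds form, posterior odds = prior odds × likelihood ratio, so prior odds = posterior odds ÷ LR.
Posterior odds = 0.522/(1−0.522) = 1.0921. LR = 0.57/0.41 = 1.3902.
Prior odds = 1.0921/1.3902 = 0.7856, so P(S) = 0.7856/(1+0.7856) ≈ 0.44.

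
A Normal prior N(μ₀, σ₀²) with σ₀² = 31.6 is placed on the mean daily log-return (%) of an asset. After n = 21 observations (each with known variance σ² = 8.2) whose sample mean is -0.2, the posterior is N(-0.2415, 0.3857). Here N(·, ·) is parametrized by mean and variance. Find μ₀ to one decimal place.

μ₀ = -3.6

The posterior mean is a precision-weighted average: μ_n = (τ₀μ₀ + τ_data·x̄)/(τ₀+τ_data), with τ₀=1/σ₀² and τ_data=n/σ².
Here τ₀ = 1/31.6 = 0.031646 and τ_data = 21/8.2 = 2.560976, so τ_n = 2.592622.
Rearranging for μ₀: μ₀ = (μ_n·τ_n − τ_data·x̄)/τ₀ = (-0.2415·2.592622 − 2.560976·-0.2) / 0.031646 = -0.113923/0.031646 ≈ -3.6.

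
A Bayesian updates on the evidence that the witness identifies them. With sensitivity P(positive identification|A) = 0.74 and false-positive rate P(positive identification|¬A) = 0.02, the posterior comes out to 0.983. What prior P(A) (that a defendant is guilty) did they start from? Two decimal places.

In odds form, posterior odds = prior odds × likelihood ratio, so prior odds = posterior odds ÷ LR.
Posterior odds = 0.983/(1−0.983) = 57.8235. LR = 0.74/0.02 = 37.0000.
Prior odds = 57.8235/37.0000 = 1.5628, so P(A) = 1.5628/(1+1.5628) ≈ 0.61.

P(A) = 0.61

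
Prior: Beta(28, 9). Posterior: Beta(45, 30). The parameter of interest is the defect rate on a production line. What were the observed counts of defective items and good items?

A Beta(a, b) prior with s successes and f failures in binomial data gives a Beta(a+s, b+f) posterior.
Match parameters: s=45−28=17, f=30−9=21.

17 defective items and 21 good items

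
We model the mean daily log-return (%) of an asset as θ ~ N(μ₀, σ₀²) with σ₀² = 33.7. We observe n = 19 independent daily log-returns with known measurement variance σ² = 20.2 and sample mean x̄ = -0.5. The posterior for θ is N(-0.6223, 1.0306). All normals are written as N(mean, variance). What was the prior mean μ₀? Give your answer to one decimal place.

μ₀ = -4.5

The posterior mean is a precision-weighted average: μ_n = (τ₀μ₀ + τ_data·x̄)/(τ₀+τ_data), with τ₀=1/σ₀² and τ_data=n/σ².
Here τ₀ = 1/33.7 = 0.029674 and τ_data = 19/20.2 = 0.940594, so τ_n = 0.970268.
Rearranging for μ₀: μ₀ = (μ_n·τ_n − τ_data·x̄)/τ₀ = (-0.6223·0.970268 − 0.940594·-0.5) / 0.029674 = -0.133501/0.029674 ≈ -4.5.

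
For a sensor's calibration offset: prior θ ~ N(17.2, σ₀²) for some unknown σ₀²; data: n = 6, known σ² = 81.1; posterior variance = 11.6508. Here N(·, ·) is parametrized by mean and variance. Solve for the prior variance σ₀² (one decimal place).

Posterior precision equals prior precision plus data precision: 1/σ_n² = 1/σ₀² + n/σ².
So 1/σ₀² = 1/11.6508 − 6/81.1 = 0.085831 − 0.073983 = 0.011848.
Hence σ₀² = 1/0.011848 ≈ 84.4.

σ₀² = 84.4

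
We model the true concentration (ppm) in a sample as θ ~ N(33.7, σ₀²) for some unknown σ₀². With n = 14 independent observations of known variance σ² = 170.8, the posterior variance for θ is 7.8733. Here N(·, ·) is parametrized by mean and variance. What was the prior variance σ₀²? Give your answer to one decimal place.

σ₀² = 22.2

For the Normal–Normal model with known σ², precisions add: τ_n = τ₀ + n/σ².
So 1/σ₀² = 1/7.8733 − 14/170.8 = 0.127012 − 0.081967 = 0.045045.
Hence σ₀² = 1/0.045045 ≈ 22.2.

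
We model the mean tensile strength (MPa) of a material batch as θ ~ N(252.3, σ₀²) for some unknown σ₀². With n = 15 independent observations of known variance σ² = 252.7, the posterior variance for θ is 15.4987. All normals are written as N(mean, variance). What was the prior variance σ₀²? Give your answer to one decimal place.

Posterior precision equals prior precision plus data precision: 1/σ_n² = 1/σ₀² + n/σ².
So 1/σ₀² = 1/15.4987 − 15/252.7 = 0.064522 − 0.059359 = 0.005163.
Hence σ₀² = 1/0.005163 ≈ 193.7.

σ₀² = 193.7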